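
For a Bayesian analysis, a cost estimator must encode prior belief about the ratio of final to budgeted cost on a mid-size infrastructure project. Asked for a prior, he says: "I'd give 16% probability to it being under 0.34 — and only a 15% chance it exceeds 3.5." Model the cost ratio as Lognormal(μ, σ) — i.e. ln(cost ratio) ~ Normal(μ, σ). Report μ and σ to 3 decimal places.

If T ~ Lognormal(μ,σ) then ln T ~ Normal(μ,σ), so the p-quantile of ln T is μ + z_p·σ.
ln(0.34) = -1.079 and ln(3.5) = 1.253; z_{0.16} = -0.9945, z_{0.85} = 1.036.
σ = (1.253 − -1.079)/(1.036 − (-0.9945)) = 1.148.
μ = -1.079 − (-0.9945)·1.148 = 0.063.

μ ≈ 0.063, σ ≈ 1.148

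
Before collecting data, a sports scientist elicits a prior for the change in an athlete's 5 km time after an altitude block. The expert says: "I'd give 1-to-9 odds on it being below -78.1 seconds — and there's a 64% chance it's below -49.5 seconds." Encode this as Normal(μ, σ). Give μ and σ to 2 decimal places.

The p-quantile of Normal(μ,σ) is μ + z_p·σ, with z_{0.1} = -1.282 and z_{0.64} = 0.3585.
Eliminate σ: μ = (z₂·x₁ − z₁·x₂)/(z₂ − z₁) = (0.3585·-78.1 − (-1.282)·-49.5)/1.64 = -55.75.
Then σ = (x₂ − x₁)/(z₂ − z₁) = (-49.5 − -78.1)/1.64 = 17.44.

μ = -55.75, σ = 17.44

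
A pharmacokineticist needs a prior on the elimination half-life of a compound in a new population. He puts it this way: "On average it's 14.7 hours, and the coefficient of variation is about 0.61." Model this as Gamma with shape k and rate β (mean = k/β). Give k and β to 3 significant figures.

For Gamma(k, rate β): mean = k/β, variance = k/β², so CV = 1/√k.
CV = 0.61, hence k = 1/CV² = 2.69.
Then β = k/mean = 2.69/14.7 = 0.183.

k ≈ 2.69, β ≈ 0.183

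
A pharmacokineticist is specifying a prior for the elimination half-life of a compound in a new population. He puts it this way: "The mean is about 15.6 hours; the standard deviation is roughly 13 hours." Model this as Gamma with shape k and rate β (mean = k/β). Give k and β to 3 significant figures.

k ≈ 1.44, β ≈ 0.0923

For Gamma(k, rate β): mean = k/β, variance = k/β², so CV = 1/√k.
CV = SD/mean = 13/15.6 = 0.8333, hence k = 1/CV² = 1.44.
Then β = k/mean = 1.44/15.6 = 0.0923.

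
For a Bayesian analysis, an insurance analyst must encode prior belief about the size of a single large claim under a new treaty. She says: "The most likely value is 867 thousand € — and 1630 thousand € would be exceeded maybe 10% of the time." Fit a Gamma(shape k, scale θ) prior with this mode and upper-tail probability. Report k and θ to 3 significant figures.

k ≈ 5.79, θ ≈ 181

Gamma(k,θ) with k>1 has mode (k−1)θ, so θ = 867/(k−1).
Need P(X < 1630) = 0.9 with θ tied to k this way. Start at k = 2, θ = 867: P(X<1630) ≈ 0.561.
Too low — raise k to concentrate. Iterating converges to k ≈ 5.79.
Then θ = 867/(5.79−1) ≈ 181.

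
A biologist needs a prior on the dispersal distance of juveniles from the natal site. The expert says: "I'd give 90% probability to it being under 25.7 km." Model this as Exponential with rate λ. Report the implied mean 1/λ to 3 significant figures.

mean ≈ 11.2 km

P(T < 25.7) = 1 − e^(−λ·25.7) = 0.9, so λ = −ln(1−0.9)/25.7 = −ln(0.1)/25.7 = 0.0896.
Mean = 1/λ = 11.2 km.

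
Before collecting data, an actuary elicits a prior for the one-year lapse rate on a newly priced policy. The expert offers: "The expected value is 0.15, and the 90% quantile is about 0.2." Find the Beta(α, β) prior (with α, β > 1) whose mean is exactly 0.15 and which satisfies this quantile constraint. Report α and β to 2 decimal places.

With mean 0.15 fixed, write α = 0.15s, β = 0.85s where s = α+β.
Need P(θ < 0.2) = 0.9 under Beta(0.15s, 0.85s). Normal approximation: (q−m)/√(m(1−m)/s) ≈ z_{0.9} = 1.28, so s ≈ 0.15·0.85·(1.28)²/(0.2−0.15)² = 83.8.
At s = 83.8: P(θ<0.2) ≈ 0.895. Adjusting to match 0.9 gives s ≈ 88.35.
So α = 0.15·88.35 ≈ 13.25, β = 0.85·88.35 ≈ 75.10.

α ≈ 13.25, β ≈ 75.10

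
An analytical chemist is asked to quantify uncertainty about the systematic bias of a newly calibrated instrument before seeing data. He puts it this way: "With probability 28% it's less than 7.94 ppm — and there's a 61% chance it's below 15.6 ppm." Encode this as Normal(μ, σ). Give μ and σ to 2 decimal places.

μ = 13.12, σ = 8.88

The p-quantile of Normal(μ,σ) is μ + z_p·σ, with z_{0.28} = -0.5828 and z_{0.61} = 0.2793.
Eliminate σ: μ = (z₂·x₁ − z₁·x₂)/(z₂ − z₁) = (0.2793·7.94 − (-0.5828)·15.6)/0.8622 = 13.12.
Then σ = (x₂ − x₁)/(z₂ − z₁) = (15.6 − 7.94)/0.8622 = 8.88.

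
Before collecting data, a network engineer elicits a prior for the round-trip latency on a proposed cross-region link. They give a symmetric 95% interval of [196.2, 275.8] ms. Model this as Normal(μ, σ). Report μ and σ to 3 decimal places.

μ = 236.000, σ = 20.306

A symmetric 95% interval runs μ ± z·σ with z = 1.96.
Half-width = 39.8, so σ = 39.8/1.96 = 20.306.
μ is the interval midpoint, 236.000.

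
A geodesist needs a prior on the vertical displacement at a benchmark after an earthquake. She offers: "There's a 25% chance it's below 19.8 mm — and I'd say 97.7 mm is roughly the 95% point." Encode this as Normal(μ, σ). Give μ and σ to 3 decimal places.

For Normal(μ,σ), the p-quantile is μ + z_p·σ. Here z_{0.25} = -0.6745, z_{0.95} = 1.645.
So 19.8 = μ − 0.6745σ and 97.7 = μ + 1.645σ.
Subtracting: σ = (97.7 − 19.8)/(1.645 − (-0.6745)) = 33.587.
Then μ = 19.8 − (-0.6745)·33.587 = 42.454.

μ = 42.454, σ = 33.587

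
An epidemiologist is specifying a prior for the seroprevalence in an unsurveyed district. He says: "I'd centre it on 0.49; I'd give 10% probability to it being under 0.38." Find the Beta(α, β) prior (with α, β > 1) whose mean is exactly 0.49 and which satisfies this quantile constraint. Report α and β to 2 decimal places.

With mean 0.49 fixed, write α = 0.49s, β = 0.51s where s = α+β.
Need P(θ < 0.38) = 0.1 under Beta(0.49s, 0.51s). Normal approximation: (q−m)/√(m(1−m)/s) ≈ z_{0.1} = -1.28, so s ≈ 0.49·0.51·(-1.28)²/(0.38−0.49)² = 33.9.
At s = 33.9: P(θ<0.38) ≈ 0.099. Adjusting to match 0.1 gives s ≈ 33.50.
So α = 0.49·33.50 ≈ 16.42, β = 0.51·33.50 ≈ 17.09.

α ≈ 16.42, β ≈ 17.09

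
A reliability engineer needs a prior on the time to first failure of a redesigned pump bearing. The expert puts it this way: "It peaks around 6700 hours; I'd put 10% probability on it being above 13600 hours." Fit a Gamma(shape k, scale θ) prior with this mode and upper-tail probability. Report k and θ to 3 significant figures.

k ≈ 4.83, θ ≈ 1750

Gamma(k,θ) with k>1 has mode (k−1)θ, so θ = 6700/(k−1).
Need P(X < 13600) = 0.9 with θ tied to k this way. Start at k = 2, θ = 6700: P(X<13600) ≈ 0.602.
Too low — raise k to concentrate. Iterating converges to k ≈ 4.83.
Then θ = 6700/(4.83−1) ≈ 1750.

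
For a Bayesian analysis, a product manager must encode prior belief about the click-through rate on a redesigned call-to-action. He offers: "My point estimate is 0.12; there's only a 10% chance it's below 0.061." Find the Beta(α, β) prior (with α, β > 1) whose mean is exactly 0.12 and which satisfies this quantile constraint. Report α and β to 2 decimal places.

α ≈ 4.99, β ≈ 36.62

With mean 0.12 fixed, write α = 0.12s, β = 0.88s where s = α+β.
Need P(θ < 0.061) = 0.1 under Beta(0.12s, 0.88s). Normal approximation: (q−m)/√(m(1−m)/s) ≈ z_{0.1} = -1.28, so s ≈ 0.12·0.88·(-1.28)²/(0.061−0.12)² = 49.8.
At s = 49.8: P(θ<0.061) ≈ 0.077. Adjusting to match 0.1 gives s ≈ 41.62.
So α = 0.12·41.62 ≈ 4.99, β = 0.88·41.62 ≈ 36.62.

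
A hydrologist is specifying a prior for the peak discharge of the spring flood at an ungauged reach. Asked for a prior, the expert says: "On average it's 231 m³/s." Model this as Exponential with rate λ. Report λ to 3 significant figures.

Exponential mean = 1/λ, so λ = 1/231.0 = 0.00433.

λ ≈ 0.00433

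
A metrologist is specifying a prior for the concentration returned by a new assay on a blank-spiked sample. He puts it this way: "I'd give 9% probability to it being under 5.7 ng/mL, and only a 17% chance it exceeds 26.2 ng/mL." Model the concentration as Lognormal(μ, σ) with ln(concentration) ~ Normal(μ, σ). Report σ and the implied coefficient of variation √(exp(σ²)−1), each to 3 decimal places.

σ ≈ 0.665, CV ≈ 0.745

If T ~ Lognormal(μ,σ) then ln T ~ Normal(μ,σ), so the p-quantile of ln T is μ + z_p·σ.
ln(5.7) = 1.74 and ln(26.2) = 3.266; z_{0.09} = -1.341, z_{0.83} = 0.9542.
σ = (3.266 − 1.74)/(0.9542 − (-1.341)) = 0.665.
μ = 1.74 − (-1.341)·0.665 = 2.632.
CV = √(exp(σ²)−1) = √(exp(0.4417)−1) = 0.745.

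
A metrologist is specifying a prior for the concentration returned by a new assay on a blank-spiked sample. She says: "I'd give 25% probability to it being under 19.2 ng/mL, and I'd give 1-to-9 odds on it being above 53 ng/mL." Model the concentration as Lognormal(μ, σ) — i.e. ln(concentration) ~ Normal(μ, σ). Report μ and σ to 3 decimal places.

μ ≈ 3.305, σ ≈ 0.519

If T ~ Lognormal(μ,σ) then ln T ~ Normal(μ,σ), so the p-quantile of ln T is μ + z_p·σ.
ln(19.2) = 2.955 and ln(53) = 3.97; z_{0.25} = -0.6745, z_{0.9} = 1.282.
σ = (3.97 − 2.955)/(1.282 − (-0.6745)) = 0.519.
μ = 2.955 − (-0.6745)·0.519 = 3.305.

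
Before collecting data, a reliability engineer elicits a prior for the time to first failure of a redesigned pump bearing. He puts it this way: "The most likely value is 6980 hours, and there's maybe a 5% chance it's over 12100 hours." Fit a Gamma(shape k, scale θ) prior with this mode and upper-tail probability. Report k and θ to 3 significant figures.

k ≈ 10.2, θ ≈ 757

Gamma(k,θ) with k>1 has mode (k−1)θ, so θ = 6980/(k−1).
Need P(X < 12100) = 0.95 with θ tied to k this way. Start at k = 2, θ = 6980: P(X<12100) ≈ 0.517.
Too low — raise k to concentrate. Iterating converges to k ≈ 10.2.
Then θ = 6980/(10.2−1) ≈ 757.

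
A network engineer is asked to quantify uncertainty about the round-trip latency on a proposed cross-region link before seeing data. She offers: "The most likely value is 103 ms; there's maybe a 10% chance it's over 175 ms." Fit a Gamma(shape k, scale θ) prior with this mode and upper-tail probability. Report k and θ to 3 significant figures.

k ≈ 7.74, θ ≈ 15.3

Gamma(k,θ) with k>1 has mode (k−1)θ, so θ = 103/(k−1).
Need P(X < 175) = 0.9 with θ tied to k this way. Start at k = 2, θ = 103: P(X<175) ≈ 0.506.
Too low — raise k to concentrate. Iterating converges to k ≈ 7.74.
Then θ = 103/(7.74−1) ≈ 15.3.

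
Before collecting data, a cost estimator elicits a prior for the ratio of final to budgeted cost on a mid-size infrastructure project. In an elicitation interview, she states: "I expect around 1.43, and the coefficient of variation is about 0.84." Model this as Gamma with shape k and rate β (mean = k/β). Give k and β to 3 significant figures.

For Gamma(k, rate β): mean = k/β, variance = k/β², so CV = 1/√k.
CV = 0.84, hence k = 1/CV² = 1.42.
Then β = k/mean = 1.42/1.43 = 0.991.

k ≈ 1.42, β ≈ 0.991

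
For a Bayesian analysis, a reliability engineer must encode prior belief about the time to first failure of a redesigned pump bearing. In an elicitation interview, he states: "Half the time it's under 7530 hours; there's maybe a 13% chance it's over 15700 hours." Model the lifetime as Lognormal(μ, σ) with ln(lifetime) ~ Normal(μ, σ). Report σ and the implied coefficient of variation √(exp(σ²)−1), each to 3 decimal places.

If T ~ Lognormal(μ,σ) then ln T ~ Normal(μ,σ), so the p-quantile of ln T is μ + z_p·σ.
ln(7530) = 8.927 and ln(15700) = 9.661; z_{0.5} = 0, z_{0.87} = 1.126.
σ = (9.661 − 8.927)/(1.126 − (0)) = 0.652.
μ = 8.927 − (0)·0.652 = 8.927.
CV = √(exp(σ²)−1) = √(exp(0.4255)−1) = 0.728.

σ ≈ 0.652, CV ≈ 0.728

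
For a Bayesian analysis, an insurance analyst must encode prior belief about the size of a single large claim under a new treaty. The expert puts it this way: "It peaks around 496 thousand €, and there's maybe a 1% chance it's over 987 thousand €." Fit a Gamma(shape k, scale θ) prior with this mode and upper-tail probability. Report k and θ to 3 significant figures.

k ≈ 11.4, θ ≈ 47.8

Gamma(k,θ) with k>1 has mode (k−1)θ, so θ = 496/(k−1).
Need P(X < 987) = 0.99 with θ tied to k this way. Start at k = 2, θ = 496: P(X<987) ≈ 0.591.
Too low — raise k to concentrate. Iterating converges to k ≈ 11.4.
Then θ = 496/(11.4−1) ≈ 47.8.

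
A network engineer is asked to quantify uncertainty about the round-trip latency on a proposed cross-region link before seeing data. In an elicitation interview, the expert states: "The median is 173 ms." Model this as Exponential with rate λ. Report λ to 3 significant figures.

Exponential median = ln 2 / λ, so λ = ln 2 / 173.0 = 0.00401.

λ ≈ 0.00401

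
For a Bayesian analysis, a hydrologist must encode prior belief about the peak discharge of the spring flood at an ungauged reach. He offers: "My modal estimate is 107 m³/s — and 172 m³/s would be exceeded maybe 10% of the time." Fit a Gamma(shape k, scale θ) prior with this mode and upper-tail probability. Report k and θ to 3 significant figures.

Gamma(k,θ) with k>1 has mode (k−1)θ, so θ = 107/(k−1).
Need P(X < 172) = 0.9 with θ tied to k this way. Start at k = 2, θ = 107: P(X<172) ≈ 0.477.
Too low — raise k to concentrate. Iterating converges to k ≈ 9.34.
Then θ = 107/(9.34−1) ≈ 12.8.

k ≈ 9.34, θ ≈ 12.8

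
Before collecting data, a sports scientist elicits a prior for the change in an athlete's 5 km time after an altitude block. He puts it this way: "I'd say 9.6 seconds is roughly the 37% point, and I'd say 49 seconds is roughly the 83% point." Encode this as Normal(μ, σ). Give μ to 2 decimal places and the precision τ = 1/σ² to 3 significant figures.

μ = 19.77, τ = 0.00107

For Normal(μ,σ), the p-quantile is μ + z_p·σ. Here z_{0.37} = -0.3319, z_{0.83} = 0.9542.
So 9.6 = μ − 0.3319σ and 49 = μ + 0.9542σ.
Subtracting: σ = (49 − 9.6)/(0.9542 − (-0.3319)) = 30.64.
Then μ = 9.6 − (-0.3319)·30.64 = 19.77.
Precision τ = 1/σ² = 1/30.64² = 0.00107.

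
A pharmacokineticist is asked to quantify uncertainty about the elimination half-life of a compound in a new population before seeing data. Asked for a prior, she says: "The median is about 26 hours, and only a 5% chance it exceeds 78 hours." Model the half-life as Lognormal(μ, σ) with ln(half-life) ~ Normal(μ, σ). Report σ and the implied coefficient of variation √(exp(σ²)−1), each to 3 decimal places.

σ ≈ 0.668, CV ≈ 0.750

If T ~ Lognormal(μ,σ) then ln T ~ Normal(μ,σ), so the p-quantile of ln T is μ + z_p·σ.
ln(26) = 3.258 and ln(78) = 4.357; z_{0.5} = 0, z_{0.95} = 1.645.
σ = (4.357 − 3.258)/(1.645 − (0)) = 0.668.
μ = 3.258 − (0)·0.668 = 3.258.
CV = √(exp(σ²)−1) = √(exp(0.4461)−1) = 0.750.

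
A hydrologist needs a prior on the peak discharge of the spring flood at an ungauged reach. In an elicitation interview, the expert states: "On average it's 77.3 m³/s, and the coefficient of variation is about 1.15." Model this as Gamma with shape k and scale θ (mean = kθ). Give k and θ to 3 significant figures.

k ≈ 0.756, θ ≈ 102

For Gamma(k, scale θ): mean = kθ, variance = kθ², so CV = 1/√k.
CV = 1.15, hence k = 1/CV² = 0.756.
Then θ = mean/k = 77.3/0.756 = 102.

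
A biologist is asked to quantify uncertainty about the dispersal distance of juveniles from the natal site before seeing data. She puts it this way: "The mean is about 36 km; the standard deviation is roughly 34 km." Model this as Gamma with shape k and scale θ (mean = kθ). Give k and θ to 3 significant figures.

k ≈ 1.12, θ ≈ 32.1

For Gamma(k, scale θ): mean = kθ, variance = kθ², so CV = 1/√k.
CV = SD/mean = 34/36 = 0.9444, hence k = 1/CV² = 1.12.
Then θ = mean/k = 36/1.12 = 32.1.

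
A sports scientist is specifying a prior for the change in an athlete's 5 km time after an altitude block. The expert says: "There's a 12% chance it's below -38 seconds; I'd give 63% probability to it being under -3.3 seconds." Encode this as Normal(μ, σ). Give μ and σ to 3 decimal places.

The p-quantile of Normal(μ,σ) is μ + z_p·σ, with z_{0.12} = -1.175 and z_{0.63} = 0.3319.
Eliminate σ: μ = (z₂·x₁ − z₁·x₂)/(z₂ − z₁) = (0.3319·-38 − (-1.175)·-3.3)/1.507 = -10.942.
Then σ = (x₂ − x₁)/(z₂ − z₁) = (-3.3 − -38)/1.507 = 23.028.

μ = -10.942, σ = 23.028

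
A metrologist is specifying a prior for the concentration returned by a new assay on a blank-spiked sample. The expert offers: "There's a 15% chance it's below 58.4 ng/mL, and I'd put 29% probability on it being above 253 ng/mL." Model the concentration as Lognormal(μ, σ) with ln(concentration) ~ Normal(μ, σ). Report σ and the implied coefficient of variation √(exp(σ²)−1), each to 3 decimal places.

σ ≈ 0.922, CV ≈ 1.158

If T ~ Lognormal(μ,σ) then ln T ~ Normal(μ,σ), so the p-quantile of ln T is μ + z_p·σ.
ln(58.4) = 4.067 and ln(253) = 5.533; z_{0.15} = -1.036, z_{0.71} = 0.5534.
σ = (5.533 − 4.067)/(0.5534 − (-1.036)) = 0.922.
μ = 4.067 − (-1.036)·0.922 = 5.023.
CV = √(exp(σ²)−1) = √(exp(0.8504)−1) = 1.158.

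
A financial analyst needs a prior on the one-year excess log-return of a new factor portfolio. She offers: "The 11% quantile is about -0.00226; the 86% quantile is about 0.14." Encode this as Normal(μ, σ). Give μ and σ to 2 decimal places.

The p-quantile of Normal(μ,σ) is μ + z_p·σ, with z_{0.11} = -1.227 and z_{0.86} = 1.08.
Eliminate σ: μ = (z₂·x₁ − z₁·x₂)/(z₂ − z₁) = (1.08·-0.00226 − (-1.227)·0.14)/2.307 = 0.07.
Then σ = (x₂ − x₁)/(z₂ − z₁) = (0.14 − -0.00226)/2.307 = 0.06.

μ = 0.07, σ = 0.06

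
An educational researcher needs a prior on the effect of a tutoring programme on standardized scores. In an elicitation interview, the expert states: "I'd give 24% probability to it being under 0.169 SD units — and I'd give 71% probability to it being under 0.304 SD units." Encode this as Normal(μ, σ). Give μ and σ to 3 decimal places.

μ = 0.245, σ = 0.107

The p-quantile of Normal(μ,σ) is μ + z_p·σ, with z_{0.24} = -0.7063 and z_{0.71} = 0.5534.
Eliminate σ: μ = (z₂·x₁ − z₁·x₂)/(z₂ − z₁) = (0.5534·0.169 − (-0.7063)·0.304)/1.26 = 0.245.
Then σ = (x₂ − x₁)/(z₂ − z₁) = (0.304 − 0.169)/1.26 = 0.107.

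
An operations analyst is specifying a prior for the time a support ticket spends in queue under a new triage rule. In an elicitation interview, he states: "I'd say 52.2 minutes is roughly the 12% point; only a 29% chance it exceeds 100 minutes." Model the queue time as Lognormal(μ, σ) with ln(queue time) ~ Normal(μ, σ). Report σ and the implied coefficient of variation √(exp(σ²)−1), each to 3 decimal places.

σ ≈ 0.376, CV ≈ 0.390

If T ~ Lognormal(μ,σ) then ln T ~ Normal(μ,σ), so the p-quantile of ln T is μ + z_p·σ.
ln(52.2) = 3.955 and ln(100) = 4.605; z_{0.12} = -1.175, z_{0.71} = 0.5534.
σ = (4.605 − 3.955)/(0.5534 − (-1.175)) = 0.376.
μ = 3.955 − (-1.175)·0.376 = 4.397.
CV = √(exp(σ²)−1) = √(exp(0.1415)−1) = 0.390.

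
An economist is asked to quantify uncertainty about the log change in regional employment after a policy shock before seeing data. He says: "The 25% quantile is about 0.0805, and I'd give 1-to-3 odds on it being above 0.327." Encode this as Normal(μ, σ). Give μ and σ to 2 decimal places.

The p-quantile of Normal(μ,σ) is μ + z_p·σ, with z_{0.25} = -0.6745 and z_{0.75} = 0.6745.
Eliminate σ: μ = (z₂·x₁ − z₁·x₂)/(z₂ − z₁) = (0.6745·0.0805 − (-0.6745)·0.327)/1.349 = 0.20.
Then σ = (x₂ − x₁)/(z₂ − z₁) = (0.327 − 0.0805)/1.349 = 0.18.

μ = 0.20, σ = 0.18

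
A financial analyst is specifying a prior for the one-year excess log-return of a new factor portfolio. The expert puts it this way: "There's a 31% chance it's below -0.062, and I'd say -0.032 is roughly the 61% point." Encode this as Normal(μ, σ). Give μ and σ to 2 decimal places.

For Normal(μ,σ), the p-quantile is μ + z_p·σ. Here z_{0.31} = -0.4959, z_{0.61} = 0.2793.
So -0.062 = μ − 0.4959σ and -0.032 = μ + 0.2793σ.
Subtracting: σ = (-0.032 − -0.062)/(0.2793 − (-0.4959)) = 0.04.
Then μ = -0.062 − (-0.4959)·0.04 = -0.04.

μ = -0.04, σ = 0.04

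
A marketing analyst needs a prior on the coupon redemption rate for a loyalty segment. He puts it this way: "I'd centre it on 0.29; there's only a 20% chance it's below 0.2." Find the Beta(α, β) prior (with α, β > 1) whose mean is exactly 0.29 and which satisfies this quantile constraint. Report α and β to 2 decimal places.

α ≈ 5.41, β ≈ 13.25

With mean 0.29 fixed, write α = 0.29s, β = 0.71s where s = α+β.
Need P(θ < 0.2) = 0.2 under Beta(0.29s, 0.71s). Normal approximation: (q−m)/√(m(1−m)/s) ≈ z_{0.2} = -0.842, so s ≈ 0.29·0.71·(-0.842)²/(0.2−0.29)² = 18.0.
At s = 18.0: P(θ<0.2) ≈ 0.205. Adjusting to match 0.2 gives s ≈ 18.66.
So α = 0.29·18.66 ≈ 5.41, β = 0.71·18.66 ≈ 13.25.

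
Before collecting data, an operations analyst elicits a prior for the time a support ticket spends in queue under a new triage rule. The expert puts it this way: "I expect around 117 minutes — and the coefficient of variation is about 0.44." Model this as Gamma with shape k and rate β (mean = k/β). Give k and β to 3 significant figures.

k ≈ 5.17, β ≈ 0.0441

For Gamma(k, rate β): mean = k/β, variance = k/β², so CV = 1/√k.
CV = 0.44, hence k = 1/CV² = 5.17.
Then β = k/mean = 5.17/117 = 0.0441.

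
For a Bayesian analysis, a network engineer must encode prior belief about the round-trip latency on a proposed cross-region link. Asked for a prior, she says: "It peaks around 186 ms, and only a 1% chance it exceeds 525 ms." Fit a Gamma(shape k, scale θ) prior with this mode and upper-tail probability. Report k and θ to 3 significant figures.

Gamma(k,θ) with k>1 has mode (k−1)θ, so θ = 186/(k−1).
Need P(X < 525) = 0.99 with θ tied to k this way. Start at k = 2, θ = 186: P(X<525) ≈ 0.773.
Too low — raise k to concentrate. Iterating converges to k ≈ 5.24.
Then θ = 186/(5.24−1) ≈ 43.9.

k ≈ 5.24, θ ≈ 43.9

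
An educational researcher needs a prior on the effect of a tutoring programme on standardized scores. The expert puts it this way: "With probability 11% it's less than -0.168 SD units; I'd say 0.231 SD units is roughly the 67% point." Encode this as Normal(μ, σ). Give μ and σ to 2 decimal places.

μ = 0.13, σ = 0.24

The p-quantile of Normal(μ,σ) is μ + z_p·σ, with z_{0.11} = -1.227 and z_{0.67} = 0.4399.
Eliminate σ: μ = (z₂·x₁ − z₁·x₂)/(z₂ − z₁) = (0.4399·-0.168 − (-1.227)·0.231)/1.666 = 0.13.
Then σ = (x₂ − x₁)/(z₂ − z₁) = (0.231 − -0.168)/1.666 = 0.24.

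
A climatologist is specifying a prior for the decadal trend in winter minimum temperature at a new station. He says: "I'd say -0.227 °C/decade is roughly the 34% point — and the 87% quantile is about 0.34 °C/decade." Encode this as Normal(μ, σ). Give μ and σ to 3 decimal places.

μ = -0.075, σ = 0.368

The p-quantile of Normal(μ,σ) is μ + z_p·σ, with z_{0.34} = -0.4125 and z_{0.87} = 1.126.
Eliminate σ: μ = (z₂·x₁ − z₁·x₂)/(z₂ − z₁) = (1.126·-0.227 − (-0.4125)·0.34)/1.539 = -0.075.
Then σ = (x₂ − x₁)/(z₂ − z₁) = (0.34 − -0.227)/1.539 = 0.368.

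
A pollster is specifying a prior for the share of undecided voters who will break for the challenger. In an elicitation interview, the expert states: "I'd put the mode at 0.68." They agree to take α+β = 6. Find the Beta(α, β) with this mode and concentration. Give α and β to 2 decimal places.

α = 3.72, β = 2.28

For α,β > 1 the Beta mode is (α−1)/(α+β−2). With α+β = 6, the mode is (α−1)/4.
Set (α−1)/4 = 0.68 → α = 1 + 0.68·4 = 3.72.
β = 6 − α = 2.28.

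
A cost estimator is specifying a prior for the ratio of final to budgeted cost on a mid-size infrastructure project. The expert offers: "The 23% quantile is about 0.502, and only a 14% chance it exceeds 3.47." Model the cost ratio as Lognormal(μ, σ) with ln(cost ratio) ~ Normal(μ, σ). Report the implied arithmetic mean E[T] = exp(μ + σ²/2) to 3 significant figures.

E[T] ≈ 1.94

If T ~ Lognormal(μ,σ) then ln T ~ Normal(μ,σ), so the p-quantile of ln T is μ + z_p·σ.
ln(0.502) = -0.6892 and ln(3.47) = 1.244; z_{0.23} = -0.7388, z_{0.86} = 1.08.
σ = (1.244 − -0.6892)/(1.08 − (-0.7388)) = 1.063.
μ = -0.6892 − (-0.7388)·1.063 = 0.096.
E[T] = exp(μ + σ²/2) = exp(0.096 + 0.5647) = 1.94.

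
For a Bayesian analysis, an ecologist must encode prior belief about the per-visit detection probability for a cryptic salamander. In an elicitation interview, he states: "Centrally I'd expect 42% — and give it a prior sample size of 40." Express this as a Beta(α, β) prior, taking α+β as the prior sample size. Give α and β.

α = 16.8, β = 23.2

Under the effective-sample-size interpretation, Beta(α, β) has prior mean α/(α+β) and prior sample size α+β.
So α+β = 40 and α/(α+β) = 0.42, giving α = 0.42·40 = 16.8 and β = 40 − 16.8 = 23.2.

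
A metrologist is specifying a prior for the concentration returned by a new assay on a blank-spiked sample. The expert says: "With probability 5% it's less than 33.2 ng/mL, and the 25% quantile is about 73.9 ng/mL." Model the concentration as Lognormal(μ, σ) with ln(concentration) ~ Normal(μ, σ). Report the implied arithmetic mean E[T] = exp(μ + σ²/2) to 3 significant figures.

If T ~ Lognormal(μ,σ) then ln T ~ Normal(μ,σ), so the p-quantile of ln T is μ + z_p·σ.
ln(33.2) = 3.503 and ln(73.9) = 4.303; z_{0.05} = -1.645, z_{0.25} = -0.6745.
σ = (4.303 − 3.503)/(-0.6745 − (-1.645)) = 0.825.
μ = 3.503 − (-1.645)·0.825 = 4.859.
E[T] = exp(μ + σ²/2) = exp(4.859 + 0.3400) = 181 ng/mL.

E[T] ≈ 181 ng/mL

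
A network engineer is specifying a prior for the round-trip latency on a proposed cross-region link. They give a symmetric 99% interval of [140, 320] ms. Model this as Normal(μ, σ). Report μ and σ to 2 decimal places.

A symmetric 99% interval runs μ ± z·σ with z = 2.576.
Half-width = 90, so σ = 90/2.576 = 34.94.
μ is the interval midpoint, 230.00.

μ = 230.00, σ = 34.94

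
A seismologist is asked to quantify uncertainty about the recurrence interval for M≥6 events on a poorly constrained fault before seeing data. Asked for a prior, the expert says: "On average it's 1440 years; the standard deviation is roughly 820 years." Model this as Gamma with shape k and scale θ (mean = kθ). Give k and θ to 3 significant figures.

For Gamma(k, scale θ): mean = kθ, variance = kθ², so CV = 1/√k.
CV = SD/mean = 820/1440 = 0.5694, hence k = 1/CV² = 3.08.
Then θ = mean/k = 1440/3.08 = 467.

k ≈ 3.08, θ ≈ 467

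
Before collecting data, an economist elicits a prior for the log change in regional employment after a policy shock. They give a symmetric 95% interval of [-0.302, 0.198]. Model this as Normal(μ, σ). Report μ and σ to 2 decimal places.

A symmetric 95% interval runs μ ± z·σ with z = 1.96.
Half-width = 0.25, so σ = 0.25/1.96 = 0.13.
μ is the interval midpoint, -0.05.

μ = -0.05, σ = 0.13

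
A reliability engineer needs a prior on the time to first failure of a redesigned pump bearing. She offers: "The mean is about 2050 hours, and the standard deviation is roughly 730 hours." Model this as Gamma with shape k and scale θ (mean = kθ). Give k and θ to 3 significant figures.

For Gamma(k, scale θ): mean = kθ, variance = kθ², so CV = 1/√k.
CV = SD/mean = 730/2050 = 0.3561, hence k = 1/CV² = 7.89.
Then θ = mean/k = 2050/7.89 = 260.

k ≈ 7.89, θ ≈ 260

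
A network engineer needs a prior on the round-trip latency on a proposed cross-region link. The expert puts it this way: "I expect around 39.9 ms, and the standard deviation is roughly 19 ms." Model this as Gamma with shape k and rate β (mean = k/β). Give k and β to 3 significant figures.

For Gamma(k, rate β): mean = k/β, variance = k/β², so CV = 1/√k.
CV = SD/mean = 19/39.9 = 0.4762, hence k = 1/CV² = 4.41.
Then β = k/mean = 4.41/39.9 = 0.111.

k ≈ 4.41, β ≈ 0.111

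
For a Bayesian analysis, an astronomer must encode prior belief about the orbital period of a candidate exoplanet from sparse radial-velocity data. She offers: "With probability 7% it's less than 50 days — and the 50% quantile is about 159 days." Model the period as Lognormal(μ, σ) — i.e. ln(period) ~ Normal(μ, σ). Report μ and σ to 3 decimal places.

If T ~ Lognormal(μ,σ) then ln T ~ Normal(μ,σ), so the p-quantile of ln T is μ + z_p·σ.
ln(50) = 3.912 and ln(159) = 5.069; z_{0.07} = -1.476, z_{0.5} = 0.
σ = (5.069 − 3.912)/(0 − (-1.476)) = 0.784.
μ = 3.912 − (-1.476)·0.784 = 5.069.

μ ≈ 5.069, σ ≈ 0.784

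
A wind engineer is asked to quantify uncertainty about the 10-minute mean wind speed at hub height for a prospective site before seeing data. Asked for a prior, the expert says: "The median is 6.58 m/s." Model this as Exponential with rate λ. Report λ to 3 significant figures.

Exponential median = ln 2 / λ, so λ = ln 2 / 6.58 = 0.105.

λ ≈ 0.105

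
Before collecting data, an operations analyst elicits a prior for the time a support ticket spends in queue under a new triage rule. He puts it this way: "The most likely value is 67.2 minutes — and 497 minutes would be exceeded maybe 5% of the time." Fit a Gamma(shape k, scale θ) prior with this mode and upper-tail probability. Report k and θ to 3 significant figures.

k ≈ 1.54, θ ≈ 125

Gamma(k,θ) with k>1 has mode (k−1)θ, so θ = 67.2/(k−1).
Need P(X < 497) = 0.95 with θ tied to k this way. Start at k = 2, θ = 67.2: P(X<497) ≈ 0.995.
Too high — lower k to spread out. Iterating converges to k ≈ 1.54.
Then θ = 67.2/(1.54−1) ≈ 125.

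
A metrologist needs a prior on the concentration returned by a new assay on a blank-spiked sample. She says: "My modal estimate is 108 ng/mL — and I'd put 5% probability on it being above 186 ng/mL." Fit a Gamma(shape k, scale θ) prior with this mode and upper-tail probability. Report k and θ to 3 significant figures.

k ≈ 10.4, θ ≈ 11.4

Gamma(k,θ) with k>1 has mode (k−1)θ, so θ = 108/(k−1).
Need P(X < 186) = 0.95 with θ tied to k this way. Start at k = 2, θ = 108: P(X<186) ≈ 0.514.
Too low — raise k to concentrate. Iterating converges to k ≈ 10.4.
Then θ = 108/(10.4−1) ≈ 11.4.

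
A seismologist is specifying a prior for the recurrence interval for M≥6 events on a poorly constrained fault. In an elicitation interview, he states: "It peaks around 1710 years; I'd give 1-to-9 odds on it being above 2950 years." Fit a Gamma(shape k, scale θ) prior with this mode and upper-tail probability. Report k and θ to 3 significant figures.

Gamma(k,θ) with k>1 has mode (k−1)θ, so θ = 1710/(k−1).
Need P(X < 2950) = 0.9 with θ tied to k this way. Start at k = 2, θ = 1710: P(X<2950) ≈ 0.515.
Too low — raise k to concentrate. Iterating converges to k ≈ 7.38.
Then θ = 1710/(7.38−1) ≈ 268.

k ≈ 7.38, θ ≈ 268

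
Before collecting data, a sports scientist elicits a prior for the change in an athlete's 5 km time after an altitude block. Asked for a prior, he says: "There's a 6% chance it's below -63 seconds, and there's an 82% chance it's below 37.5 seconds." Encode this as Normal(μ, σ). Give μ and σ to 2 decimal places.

μ = 0.26, σ = 40.69

For Normal(μ,σ), the p-quantile is μ + z_p·σ. Here z_{0.06} = -1.555, z_{0.82} = 0.9154.
So -63 = μ − 1.555σ and 37.5 = μ + 0.9154σ.
Subtracting: σ = (37.5 − -63)/(0.9154 − (-1.555)) = 40.69.
Then μ = -63 − (-1.555)·40.69 = 0.26.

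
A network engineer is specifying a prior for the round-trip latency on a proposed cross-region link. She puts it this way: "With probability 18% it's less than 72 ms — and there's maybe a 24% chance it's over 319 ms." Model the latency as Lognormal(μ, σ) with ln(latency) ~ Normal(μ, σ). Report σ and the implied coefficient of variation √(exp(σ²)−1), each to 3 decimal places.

If T ~ Lognormal(μ,σ) then ln T ~ Normal(μ,σ), so the p-quantile of ln T is μ + z_p·σ.
ln(72) = 4.277 and ln(319) = 5.765; z_{0.18} = -0.9154, z_{0.76} = 0.7063.
σ = (5.765 − 4.277)/(0.7063 − (-0.9154)) = 0.918.
μ = 4.277 − (-0.9154)·0.918 = 5.117.
CV = √(exp(σ²)−1) = √(exp(0.8425)−1) = 1.150.

σ ≈ 0.918, CV ≈ 1.150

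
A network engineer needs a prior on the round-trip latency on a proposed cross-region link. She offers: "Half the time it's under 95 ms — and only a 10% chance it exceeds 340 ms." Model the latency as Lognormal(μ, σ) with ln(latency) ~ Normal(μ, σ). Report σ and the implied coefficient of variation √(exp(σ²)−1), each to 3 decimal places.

If T ~ Lognormal(μ,σ) then ln T ~ Normal(μ,σ), so the p-quantile of ln T is μ + z_p·σ.
ln(95) = 4.554 and ln(340) = 5.829; z_{0.5} = 0, z_{0.9} = 1.282.
σ = (5.829 − 4.554)/(1.282 − (0)) = 0.995.
μ = 4.554 − (0)·0.995 = 4.554.
CV = √(exp(σ²)−1) = √(exp(0.9899)−1) = 1.300.

σ ≈ 0.995, CV ≈ 1.300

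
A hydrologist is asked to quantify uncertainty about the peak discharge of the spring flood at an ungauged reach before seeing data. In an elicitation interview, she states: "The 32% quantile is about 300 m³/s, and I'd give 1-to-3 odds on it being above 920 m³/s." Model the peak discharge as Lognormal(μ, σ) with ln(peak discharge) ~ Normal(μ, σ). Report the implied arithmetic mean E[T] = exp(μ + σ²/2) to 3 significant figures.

E[T] ≈ 768 m³/s

If T ~ Lognormal(μ,σ) then ln T ~ Normal(μ,σ), so the p-quantile of ln T is μ + z_p·σ.
ln(300) = 5.704 and ln(920) = 6.824; z_{0.32} = -0.4677, z_{0.75} = 0.6745.
σ = (6.824 − 5.704)/(0.6745 − (-0.4677)) = 0.981.
μ = 5.704 − (-0.4677)·0.981 = 6.163.
E[T] = exp(μ + σ²/2) = exp(6.163 + 0.4813) = 768 m³/s.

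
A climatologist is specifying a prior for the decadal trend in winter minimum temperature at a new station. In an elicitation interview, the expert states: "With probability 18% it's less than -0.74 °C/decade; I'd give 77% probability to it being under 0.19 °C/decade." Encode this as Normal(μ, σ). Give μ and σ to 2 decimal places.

μ = -0.23, σ = 0.56

The p-quantile of Normal(μ,σ) is μ + z_p·σ, with z_{0.18} = -0.9154 and z_{0.77} = 0.7388.
Eliminate σ: μ = (z₂·x₁ − z₁·x₂)/(z₂ − z₁) = (0.7388·-0.74 − (-0.9154)·0.19)/1.654 = -0.23.
Then σ = (x₂ − x₁)/(z₂ − z₁) = (0.19 − -0.74)/1.654 = 0.56.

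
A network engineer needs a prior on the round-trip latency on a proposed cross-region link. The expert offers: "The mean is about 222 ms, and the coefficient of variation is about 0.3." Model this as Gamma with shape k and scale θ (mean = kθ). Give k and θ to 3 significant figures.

For Gamma(k, scale θ): mean = kθ, variance = kθ², so CV = 1/√k.
CV = 0.3, hence k = 1/CV² = 11.1.
Then θ = mean/k = 222/11.1 = 20.

k ≈ 11.1, θ ≈ 20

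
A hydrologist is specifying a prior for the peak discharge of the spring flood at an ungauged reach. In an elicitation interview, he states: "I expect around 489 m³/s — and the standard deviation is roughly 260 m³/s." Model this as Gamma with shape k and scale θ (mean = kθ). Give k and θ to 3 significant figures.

For Gamma(k, scale θ): mean = kθ, variance = kθ², so CV = 1/√k.
CV = SD/mean = 260/489 = 0.5317, hence k = 1/CV² = 3.54.
Then θ = mean/k = 489/3.54 = 138.

k ≈ 3.54, θ ≈ 138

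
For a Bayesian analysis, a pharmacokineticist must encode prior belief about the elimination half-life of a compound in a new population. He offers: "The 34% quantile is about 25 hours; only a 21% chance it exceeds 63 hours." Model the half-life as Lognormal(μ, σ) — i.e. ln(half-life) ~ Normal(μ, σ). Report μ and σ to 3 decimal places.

μ ≈ 3.532, σ ≈ 0.758

If T ~ Lognormal(μ,σ) then ln T ~ Normal(μ,σ), so the p-quantile of ln T is μ + z_p·σ.
ln(25) = 3.219 and ln(63) = 4.143; z_{0.34} = -0.4125, z_{0.79} = 0.8064.
σ = (4.143 − 3.219)/(0.8064 − (-0.4125)) = 0.758.
μ = 3.219 − (-0.4125)·0.758 = 3.532.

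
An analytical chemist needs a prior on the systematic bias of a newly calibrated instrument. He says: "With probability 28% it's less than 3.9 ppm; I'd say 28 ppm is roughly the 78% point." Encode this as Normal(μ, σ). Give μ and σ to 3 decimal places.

μ = 14.266, σ = 17.786

The p-quantile of Normal(μ,σ) is μ + z_p·σ, with z_{0.28} = -0.5828 and z_{0.78} = 0.7722.
Eliminate σ: μ = (z₂·x₁ − z₁·x₂)/(z₂ − z₁) = (0.7722·3.9 − (-0.5828)·28)/1.355 = 14.266.
Then σ = (x₂ − x₁)/(z₂ − z₁) = (28 − 3.9)/1.355 = 17.786.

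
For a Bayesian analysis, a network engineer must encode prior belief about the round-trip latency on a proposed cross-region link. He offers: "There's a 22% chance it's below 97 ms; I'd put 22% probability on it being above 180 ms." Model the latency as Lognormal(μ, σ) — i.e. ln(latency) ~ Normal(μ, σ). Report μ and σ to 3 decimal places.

μ ≈ 4.884, σ ≈ 0.400

If T ~ Lognormal(μ,σ) then ln T ~ Normal(μ,σ), so the p-quantile of ln T is μ + z_p·σ.
ln(97) = 4.575 and ln(180) = 5.193; z_{0.22} = -0.7722, z_{0.78} = 0.7722.
σ = (5.193 − 4.575)/(0.7722 − (-0.7722)) = 0.400.
μ = 4.575 − (-0.7722)·0.400 = 4.884.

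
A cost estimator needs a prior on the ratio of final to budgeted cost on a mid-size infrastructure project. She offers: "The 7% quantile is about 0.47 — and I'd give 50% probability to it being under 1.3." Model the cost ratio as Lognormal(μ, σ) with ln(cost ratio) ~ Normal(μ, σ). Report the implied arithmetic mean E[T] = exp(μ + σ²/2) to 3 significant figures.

If T ~ Lognormal(μ,σ) then ln T ~ Normal(μ,σ), so the p-quantile of ln T is μ + z_p·σ.
ln(0.47) = -0.755 and ln(1.3) = 0.2624; z_{0.07} = -1.476, z_{0.5} = 0.
σ = (0.2624 − -0.755)/(0 − (-1.476)) = 0.689.
μ = -0.755 − (-1.476)·0.689 = 0.262.
E[T] = exp(μ + σ²/2) = exp(0.262 + 0.2376) = 1.65.

E[T] ≈ 1.65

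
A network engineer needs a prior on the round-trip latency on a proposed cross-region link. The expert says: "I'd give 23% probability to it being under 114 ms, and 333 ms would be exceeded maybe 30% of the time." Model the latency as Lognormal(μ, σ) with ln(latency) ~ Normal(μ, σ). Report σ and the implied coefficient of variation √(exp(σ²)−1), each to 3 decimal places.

If T ~ Lognormal(μ,σ) then ln T ~ Normal(μ,σ), so the p-quantile of ln T is μ + z_p·σ.
ln(114) = 4.736 and ln(333) = 5.808; z_{0.23} = -0.7388, z_{0.7} = 0.5244.
σ = (5.808 − 4.736)/(0.5244 − (-0.7388)) = 0.849.
μ = 4.736 − (-0.7388)·0.849 = 5.363.
CV = √(exp(σ²)−1) = √(exp(0.7201)−1) = 1.027.

σ ≈ 0.849, CV ≈ 1.027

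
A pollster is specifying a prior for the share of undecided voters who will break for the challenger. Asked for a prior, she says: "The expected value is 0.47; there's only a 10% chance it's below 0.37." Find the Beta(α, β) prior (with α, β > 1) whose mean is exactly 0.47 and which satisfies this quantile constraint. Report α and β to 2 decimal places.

With mean 0.47 fixed, write α = 0.47s, β = 0.53s where s = α+β.
Need P(θ < 0.37) = 0.1 under Beta(0.47s, 0.53s). Normal approximation: (q−m)/√(m(1−m)/s) ≈ z_{0.1} = -1.28, so s ≈ 0.47·0.53·(-1.28)²/(0.37−0.47)² = 40.9.
At s = 40.9: P(θ<0.37) ≈ 0.098. Adjusting to match 0.1 gives s ≈ 40.31.
So α = 0.47·40.31 ≈ 18.94, β = 0.53·40.31 ≈ 21.36.

α ≈ 18.94, β ≈ 21.36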